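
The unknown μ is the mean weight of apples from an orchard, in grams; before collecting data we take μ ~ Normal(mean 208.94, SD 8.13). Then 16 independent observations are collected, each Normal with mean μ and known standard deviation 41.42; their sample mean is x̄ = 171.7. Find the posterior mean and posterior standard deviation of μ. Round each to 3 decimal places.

Posterior mean ≈ 194.738; posterior SD ≈ 6.395

Prior precision 1/τ₀² = 1/8.13² = 0.0151293; data precision n/σ² = 16/41.42² = 0.00932609.
Posterior precision = 0.0151293 + 0.00932609 = 0.0244554, giving posterior SD = 1/√0.0244554 = 6.395.
Posterior mean = (0.0151293·208.94 + 0.00932609·171.7) / 0.0244554 = 194.738.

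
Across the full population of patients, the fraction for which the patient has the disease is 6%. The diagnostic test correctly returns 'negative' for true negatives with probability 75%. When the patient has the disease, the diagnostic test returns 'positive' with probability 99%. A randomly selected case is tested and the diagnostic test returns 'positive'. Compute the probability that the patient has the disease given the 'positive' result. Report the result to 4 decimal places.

P(H | E) ≈ 0.2018

Write H for 'the patient has the disease'. Prior odds H:¬H = 0.06/0.94 = 0.063830. For the 'positive' outcome, the likelihood ratio is 0.99/0.25 = 3.9600.
Posterior odds = 0.063830 × 3.9600 = 0.25277, so P(H|E) = 0.25277/(1+0.25277) = 0.2018.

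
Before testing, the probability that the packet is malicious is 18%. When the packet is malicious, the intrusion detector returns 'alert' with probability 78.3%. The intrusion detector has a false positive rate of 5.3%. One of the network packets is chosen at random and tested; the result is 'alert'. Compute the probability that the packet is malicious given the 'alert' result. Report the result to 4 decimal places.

P(H | E) ≈ 0.7643

Let H be the event that the packet is malicious. P(H) = 0.18, so P(¬H) = 0.82. With E the 'alert' result, P(E|H) = 0.783 and P(E|¬H) = 0.053.
P(E) = 0.783·0.18 + 0.053·0.82 = 0.14094 + 0.043460 = 0.18440.
By Bayes' theorem, P(H|E) = 0.14094 / 0.18440 = 0.7643.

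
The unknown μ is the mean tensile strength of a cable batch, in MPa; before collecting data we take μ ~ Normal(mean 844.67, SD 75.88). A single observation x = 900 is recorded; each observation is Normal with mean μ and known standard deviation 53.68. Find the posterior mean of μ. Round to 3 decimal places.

Prior precision 1/τ₀² = 1/75.88² = 0.00017368; data precision n/σ² = 1/53.68² = 0.00034704.
Posterior precision = 0.00017368 + 0.00034704 = 0.00052071.
Posterior mean = (0.00017368·844.67 + 0.00034704·900) / 0.00052071 = 881.545.

Posterior mean ≈ 881.545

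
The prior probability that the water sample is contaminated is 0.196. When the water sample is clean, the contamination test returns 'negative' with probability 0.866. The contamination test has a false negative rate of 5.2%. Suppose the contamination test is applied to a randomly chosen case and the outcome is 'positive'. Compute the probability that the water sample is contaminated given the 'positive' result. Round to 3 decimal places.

P(H | E) ≈ 0.633

Let H be the event that the water sample is contaminated. P(H) = 0.196, so P(¬H) = 0.804. With E the 'positive' result, P(E|H) = 0.948 and P(E|¬H) = 0.134.
P(E) = 0.948·0.196 + 0.134·0.804 = 0.18581 + 0.10774 = 0.29354.
By Bayes' theorem, P(H|E) = 0.18581 / 0.29354 = 0.633.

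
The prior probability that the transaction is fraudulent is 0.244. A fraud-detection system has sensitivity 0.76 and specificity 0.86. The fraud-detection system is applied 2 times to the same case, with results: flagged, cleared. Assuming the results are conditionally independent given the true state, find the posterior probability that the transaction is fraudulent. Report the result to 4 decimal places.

With H the event that the transaction is fraudulent, the joint likelihood of the observed sequence is P(data|H) = 0.76·0.24 = 0.18240 and P(data|¬H) = 0.14·0.86 = 0.12040.
Bayes: P(H|data) = 0.244·0.18240 / (0.244·0.18240 + 0.756·0.12040) = 0.044506/0.13553 = 0.3284.

Posterior P(H) ≈ 0.3284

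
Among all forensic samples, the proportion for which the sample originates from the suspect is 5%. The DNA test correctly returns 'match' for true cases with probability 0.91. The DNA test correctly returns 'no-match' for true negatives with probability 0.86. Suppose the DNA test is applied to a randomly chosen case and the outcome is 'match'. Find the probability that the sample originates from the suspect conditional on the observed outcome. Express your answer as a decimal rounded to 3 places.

Let H be the event that the sample originates from the suspect. P(H) = 0.05, so P(¬H) = 0.95. With E the 'match' result, P(E|H) = 0.91 and P(E|¬H) = 0.14.
P(E) = 0.91·0.05 + 0.14·0.95 = 0.045500 + 0.13300 = 0.17850.
By Bayes' theorem, P(H|E) = 0.045500 / 0.17850 = 0.255.

P(H | E) ≈ 0.255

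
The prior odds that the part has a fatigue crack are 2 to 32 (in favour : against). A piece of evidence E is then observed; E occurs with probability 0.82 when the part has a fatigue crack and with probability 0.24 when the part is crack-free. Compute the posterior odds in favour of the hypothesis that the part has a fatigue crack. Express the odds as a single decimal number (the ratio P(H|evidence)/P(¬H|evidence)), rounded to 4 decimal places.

Posterior odds ≈ 0.2135

Prior odds = 2/32 = 0.062500. In log-odds, ln(0.062500) = -2.7726.
Add log likelihood ratio: ln(3.4167) = 1.2287.
Posterior log-odds = -1.5439, so posterior odds = exp(-1.5439) = 0.21354.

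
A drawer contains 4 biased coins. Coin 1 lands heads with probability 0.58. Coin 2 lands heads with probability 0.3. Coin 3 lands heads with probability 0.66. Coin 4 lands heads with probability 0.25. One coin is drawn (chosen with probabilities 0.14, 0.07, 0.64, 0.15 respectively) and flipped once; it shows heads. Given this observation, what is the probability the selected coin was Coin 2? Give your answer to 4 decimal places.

Posterior probability ≈ 0.0374

P(heads|C1) = 0.58; P(heads|C2) = 0.3; P(heads|C3) = 0.66; P(heads|C4) = 0.25.
Prior × likelihood for each source: 0.14·0.58=0.08120, 0.07·0.3=0.02100, 0.64·0.66=0.4224, 0.15·0.25=0.03750. Summing gives P(heads) = 0.56210.
P(Coin 2 | heads) = 0.02100 / 0.56210 = 0.0374.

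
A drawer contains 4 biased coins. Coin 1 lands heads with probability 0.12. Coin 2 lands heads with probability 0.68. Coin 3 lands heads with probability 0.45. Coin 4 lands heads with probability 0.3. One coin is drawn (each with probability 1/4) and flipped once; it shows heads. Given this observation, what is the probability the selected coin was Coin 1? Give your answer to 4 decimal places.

Posterior probability ≈ 0.0774

Tabulate prior·likelihood by source: [1] prior 0.25, lik 0.12, product 0.03000; [2] prior 0.25, lik 0.68, product 0.1700; [3] prior 0.25, lik 0.45, product 0.1125; [4] prior 0.25, lik 0.3, product 0.07500.
Normalizing constant = 0.38750; the posterior for Coin 1 is its product over the sum, 0.03000/0.38750 = 0.0774.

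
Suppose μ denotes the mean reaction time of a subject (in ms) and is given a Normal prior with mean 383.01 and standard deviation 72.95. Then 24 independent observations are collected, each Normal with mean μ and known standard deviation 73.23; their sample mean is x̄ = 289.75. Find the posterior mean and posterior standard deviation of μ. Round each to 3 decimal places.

Posterior mean ≈ 293.508; posterior SD ≈ 14.644

With known σ, the Normal prior is conjugate. Weight on the data is w = (n/σ²)/(n/σ² + 1/τ₀²) = 0.00447541/(0.00447541+0.00018791) = 0.95970.
Posterior mean = w·x̄ + (1−w)·μ₀ = 0.95970·289.75 + 0.040295·383.01 = 293.508. Posterior variance = 1/(0.00447541+0.00018791) = 214.439, so SD = 14.644.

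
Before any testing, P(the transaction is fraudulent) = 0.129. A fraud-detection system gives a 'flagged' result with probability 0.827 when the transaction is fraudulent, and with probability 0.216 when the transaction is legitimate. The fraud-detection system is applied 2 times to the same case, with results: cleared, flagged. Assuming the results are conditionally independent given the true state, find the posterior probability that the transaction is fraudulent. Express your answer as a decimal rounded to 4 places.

Posterior P(H) ≈ 0.1112

Let H be the event that the transaction is fraudulent; start with P(H) = 0.129. P('flagged'|H) = 0.827, P('flagged'|¬H) = 0.216.
Update on result 1 ('cleared'): P(H) ← 0.173·0.1290 / (0.173·0.1290 + 0.784·0.8710) = 0.022317/0.70518 = 0.0316.
Update on result 2 ('flagged'): P(H) ← 0.827·0.0316 / (0.827·0.0316 + 0.216·0.9684) = 0.026172/0.23534 = 0.1112.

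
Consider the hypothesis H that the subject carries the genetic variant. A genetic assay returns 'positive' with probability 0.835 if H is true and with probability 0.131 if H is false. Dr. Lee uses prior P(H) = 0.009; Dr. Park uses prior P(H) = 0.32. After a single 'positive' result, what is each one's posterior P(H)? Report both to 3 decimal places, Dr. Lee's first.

The likelihood ratio for a 'positive' result is 0.835/0.131 = 6.3740.
Dr. Lee: prior odds 0.009/0.991 = 0.0090817; posterior odds 0.057887; posterior probability 0.055.
Dr. Park: prior odds 0.32/0.68 = 0.47059; posterior odds 2.9996; posterior probability 0.750.

Dr. Lee: 0.055; Dr. Park: 0.750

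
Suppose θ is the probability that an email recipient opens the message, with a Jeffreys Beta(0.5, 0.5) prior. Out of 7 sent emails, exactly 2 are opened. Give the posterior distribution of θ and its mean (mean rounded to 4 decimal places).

Observing 2 successes and 5 failures updates Beta(0.5, 0.5) by adding the success and failure counts to the two shape parameters: α = 0.5+2 = 2.5, β = 0.5+5 = 5.5.
E[θ | data] = 2.5/(2.5+5.5) = 0.3125.

Posterior: Beta(2.5, 5.5); mean ≈ 0.3125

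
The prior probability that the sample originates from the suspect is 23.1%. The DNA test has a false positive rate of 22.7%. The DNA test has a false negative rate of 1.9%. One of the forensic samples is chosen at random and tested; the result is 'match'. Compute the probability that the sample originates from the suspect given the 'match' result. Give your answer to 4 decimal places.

P(H | E) ≈ 0.5649

Write H for 'the sample originates from the suspect'. Prior odds H:¬H = 0.231/0.769 = 0.30039. For the 'match' outcome, the likelihood ratio is 0.981/0.227 = 4.3216.
Posterior odds = 0.30039 × 4.3216 = 1.2982, so P(H|E) = 1.2982/(1+1.2982) = 0.5649.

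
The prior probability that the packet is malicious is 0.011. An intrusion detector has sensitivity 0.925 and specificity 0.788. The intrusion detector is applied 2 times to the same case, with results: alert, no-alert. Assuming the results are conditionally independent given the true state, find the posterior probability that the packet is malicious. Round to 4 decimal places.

Let H be the event that the packet is malicious; start with P(H) = 0.011. P('alert'|H) = 0.925, P('alert'|¬H) = 0.212.
Update on result 1 ('alert'): P(H) ← 0.925·0.0110 / (0.925·0.0110 + 0.212·0.9890) = 0.010175/0.21984 = 0.0463.
Update on result 2 ('no-alert'): P(H) ← 0.075·0.0463 / (0.075·0.0463 + 0.788·0.9537) = 0.0034712/0.75500 = 0.0046.

Posterior P(H) ≈ 0.0046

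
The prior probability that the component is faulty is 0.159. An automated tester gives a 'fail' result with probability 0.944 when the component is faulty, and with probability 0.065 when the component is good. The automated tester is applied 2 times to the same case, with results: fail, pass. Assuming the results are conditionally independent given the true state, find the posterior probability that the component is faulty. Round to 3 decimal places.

With H the event that the component is faulty, the joint likelihood of the observed sequence is P(data|H) = 0.944·0.056 = 0.052864 and P(data|¬H) = 0.065·0.935 = 0.060775.
Bayes: P(H|data) = 0.159·0.052864 / (0.159·0.052864 + 0.841·0.060775) = 0.0084054/0.059517 = 0.1412.

Posterior P(H) ≈ 0.141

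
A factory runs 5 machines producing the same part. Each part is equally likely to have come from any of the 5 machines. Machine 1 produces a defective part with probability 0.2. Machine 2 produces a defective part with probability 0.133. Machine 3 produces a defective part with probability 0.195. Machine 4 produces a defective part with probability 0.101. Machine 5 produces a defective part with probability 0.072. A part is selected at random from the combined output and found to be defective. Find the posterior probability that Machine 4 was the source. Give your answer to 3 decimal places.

Posterior probability ≈ 0.144

P(defective|M1) = 0.2; P(defective|M2) = 0.133; P(defective|M3) = 0.195; P(defective|M4) = 0.101; P(defective|M5) = 0.072.
Prior × likelihood for each source: 0.2·0.2=0.04000, 0.2·0.133=0.02660, 0.2·0.195=0.03900, 0.2·0.101=0.02020, 0.2·0.072=0.01440. Summing gives P(defective) = 0.14020.
P(Machine 4 | defective) = 0.02020 / 0.14020 = 0.144.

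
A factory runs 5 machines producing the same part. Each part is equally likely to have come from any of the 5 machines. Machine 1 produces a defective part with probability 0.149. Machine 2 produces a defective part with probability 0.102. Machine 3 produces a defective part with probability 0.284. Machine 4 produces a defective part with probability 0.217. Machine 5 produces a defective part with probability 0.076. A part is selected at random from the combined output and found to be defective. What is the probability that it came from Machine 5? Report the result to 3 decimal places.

Posterior probability ≈ 0.092

P(defective|M1) = 0.149; P(defective|M2) = 0.102; P(defective|M3) = 0.284; P(defective|M4) = 0.217; P(defective|M5) = 0.076.
Prior × likelihood for each source: 0.2·0.149=0.02980, 0.2·0.102=0.02040, 0.2·0.284=0.05680, 0.2·0.217=0.04340, 0.2·0.076=0.01520. Summing gives P(defective) = 0.16560.
P(Machine 5 | defective) = 0.01520 / 0.16560 = 0.092.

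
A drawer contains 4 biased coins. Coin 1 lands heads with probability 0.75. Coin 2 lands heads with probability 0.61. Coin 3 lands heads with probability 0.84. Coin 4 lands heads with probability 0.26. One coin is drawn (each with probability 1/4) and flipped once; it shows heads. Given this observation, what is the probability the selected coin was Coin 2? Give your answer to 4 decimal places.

P(heads|C1) = 0.75; P(heads|C2) = 0.61; P(heads|C3) = 0.84; P(heads|C4) = 0.26.
Prior × likelihood for each source: 0.25·0.75=0.1875, 0.25·0.61=0.1525, 0.25·0.84=0.2100, 0.25·0.26=0.06500. Summing gives P(heads) = 0.61500.
P(Coin 2 | heads) = 0.1525 / 0.61500 = 0.2480.

Posterior probability ≈ 0.2480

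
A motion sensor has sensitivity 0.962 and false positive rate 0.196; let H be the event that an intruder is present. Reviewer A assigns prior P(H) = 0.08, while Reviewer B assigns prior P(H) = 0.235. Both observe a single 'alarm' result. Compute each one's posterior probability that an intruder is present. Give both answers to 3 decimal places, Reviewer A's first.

The likelihood ratio for an 'alarm' result is 0.962/0.196 = 4.9082.
Reviewer A: prior odds 0.08/0.92 = 0.086957; posterior odds 0.42680; posterior probability 0.299.
Reviewer B: prior odds 0.235/0.765 = 0.30719; posterior odds 1.5077; posterior probability 0.601.

Reviewer A: 0.299; Reviewer B: 0.601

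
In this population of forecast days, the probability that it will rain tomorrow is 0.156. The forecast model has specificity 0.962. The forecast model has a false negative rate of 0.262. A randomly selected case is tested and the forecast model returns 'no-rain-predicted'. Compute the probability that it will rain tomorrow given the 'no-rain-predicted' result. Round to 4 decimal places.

P(H | E) ≈ 0.0479

Let H be the event that it will rain tomorrow. P(H) = 0.156, so P(¬H) = 0.844. With E the 'no-rain-predicted' result, P(E|H) = 0.262 and P(E|¬H) = 0.962.
P(E) = 0.262·0.156 + 0.962·0.844 = 0.040872 + 0.81193 = 0.85280.
By Bayes' theorem, P(H|E) = 0.040872 / 0.85280 = 0.0479.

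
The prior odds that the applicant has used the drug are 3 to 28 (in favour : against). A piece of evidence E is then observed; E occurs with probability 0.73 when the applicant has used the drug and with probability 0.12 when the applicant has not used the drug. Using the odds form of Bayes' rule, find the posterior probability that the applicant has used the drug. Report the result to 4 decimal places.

Posterior probability ≈ 0.3946

Prior odds = 3/28 = 0.10714.
Likelihood ratio for E = 0.73/0.12 = 6.0833.
Posterior odds = prior odds × LR = 0.65179.
Posterior probability = odds/(1+odds) = 0.65179/1.6518 = 0.3946.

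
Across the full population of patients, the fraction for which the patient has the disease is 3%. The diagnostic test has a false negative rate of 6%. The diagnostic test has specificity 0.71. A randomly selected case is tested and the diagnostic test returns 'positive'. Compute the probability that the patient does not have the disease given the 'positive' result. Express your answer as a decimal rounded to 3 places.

P(¬H | E) ≈ 0.909

Write H for 'the patient has the disease'. Prior odds H:¬H = 0.03/0.97 = 0.030928. For the 'positive' outcome, the likelihood ratio is 0.94/0.29 = 3.2414.
Posterior odds = 0.030928 × 3.2414 = 0.10025, so P(H|E) = 0.10025/(1+0.10025) = 0.091. Then P(¬H|E) = 1 − 0.091 = 0.909.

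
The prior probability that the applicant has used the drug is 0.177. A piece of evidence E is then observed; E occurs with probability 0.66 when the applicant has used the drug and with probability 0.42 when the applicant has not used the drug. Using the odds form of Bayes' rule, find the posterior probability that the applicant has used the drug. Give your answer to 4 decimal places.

Posterior probability ≈ 0.2526

Prior odds = 0.177/(1−0.177) = 0.21507.
Likelihood ratio for E = 0.66/0.42 = 1.5714.
Posterior odds = prior odds × LR = 0.33796.
Posterior probability = odds/(1+odds) = 0.33796/1.3380 = 0.2526.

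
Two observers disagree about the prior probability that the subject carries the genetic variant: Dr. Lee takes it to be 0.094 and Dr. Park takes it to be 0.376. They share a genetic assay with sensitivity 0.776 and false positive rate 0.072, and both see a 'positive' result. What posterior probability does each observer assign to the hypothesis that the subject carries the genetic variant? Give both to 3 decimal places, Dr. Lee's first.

The likelihood ratio for a 'positive' result is 0.776/0.072 = 10.778.
Dr. Lee: prior odds 0.094/0.906 = 0.10375; posterior odds 1.1182; posterior probability 0.528.
Dr. Park: prior odds 0.376/0.624 = 0.60256; posterior odds 6.4943; posterior probability 0.867.

Dr. Lee: 0.528; Dr. Park: 0.867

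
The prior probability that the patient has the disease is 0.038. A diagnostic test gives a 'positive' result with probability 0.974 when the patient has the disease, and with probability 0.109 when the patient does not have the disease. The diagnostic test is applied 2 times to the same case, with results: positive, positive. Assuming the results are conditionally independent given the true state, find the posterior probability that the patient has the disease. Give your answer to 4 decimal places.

Posterior P(H) ≈ 0.7593

Let H be the event that the patient has the disease; start with P(H) = 0.038. P('positive'|H) = 0.974, P('positive'|¬H) = 0.109.
Update on result 1 ('positive'): P(H) ← 0.974·0.0380 / (0.974·0.0380 + 0.109·0.9620) = 0.037012/0.14187 = 0.2609.
Update on result 2 ('positive'): P(H) ← 0.974·0.2609 / (0.974·0.2609 + 0.109·0.7391) = 0.25410/0.33467 = 0.7593.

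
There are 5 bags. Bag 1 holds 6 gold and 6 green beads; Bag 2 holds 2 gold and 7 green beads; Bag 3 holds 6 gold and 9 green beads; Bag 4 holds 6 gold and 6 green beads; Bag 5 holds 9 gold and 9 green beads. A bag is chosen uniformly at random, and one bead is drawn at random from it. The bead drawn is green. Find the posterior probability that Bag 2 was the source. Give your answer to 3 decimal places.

Posterior probability ≈ 0.270

Tabulate prior·likelihood by source: [1] prior 0.2, lik 0.5, product 0.1000; [2] prior 0.2, lik 0.7778, product 0.1556; [3] prior 0.2, lik 0.6, product 0.1200; [4] prior 0.2, lik 0.5, product 0.1000; [5] prior 0.2, lik 0.5, product 0.1000.
Normalizing constant = 0.57556; the posterior for Bag 2 is its product over the sum, 0.1556/0.57556 = 0.270.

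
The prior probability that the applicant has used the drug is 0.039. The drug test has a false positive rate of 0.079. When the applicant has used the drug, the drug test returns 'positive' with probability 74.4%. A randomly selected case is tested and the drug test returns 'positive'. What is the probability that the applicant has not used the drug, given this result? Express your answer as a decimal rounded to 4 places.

Write H for 'the applicant has used the drug'. Prior odds H:¬H = 0.039/0.961 = 0.040583. For the 'positive' outcome, the likelihood ratio is 0.744/0.079 = 9.4177.
Posterior odds = 0.040583 × 9.4177 = 0.38220, so P(H|E) = 0.38220/(1+0.38220) = 0.2765. Then P(¬H|E) = 1 − 0.2765 = 0.7235.

P(¬H | E) ≈ 0.7235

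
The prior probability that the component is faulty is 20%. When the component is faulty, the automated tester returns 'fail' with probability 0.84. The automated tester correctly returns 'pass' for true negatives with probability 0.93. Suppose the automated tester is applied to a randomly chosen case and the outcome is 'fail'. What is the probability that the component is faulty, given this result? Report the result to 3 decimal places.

Write H for 'the component is faulty'. Prior odds H:¬H = 0.2/0.8 = 0.25000. For the 'fail' outcome, the likelihood ratio is 0.84/0.07 = 12.000.
Posterior odds = 0.25000 × 12.000 = 3.0000, so P(H|E) = 3.0000/(1+3.0000) = 0.750.

P(H | E) ≈ 0.750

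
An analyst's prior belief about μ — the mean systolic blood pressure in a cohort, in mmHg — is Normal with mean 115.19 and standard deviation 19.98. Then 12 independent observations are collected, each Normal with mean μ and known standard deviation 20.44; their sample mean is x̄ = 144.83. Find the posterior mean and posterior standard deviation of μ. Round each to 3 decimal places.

With known σ, the Normal prior is conjugate. Weight on the data is w = (n/σ²)/(n/σ² + 1/τ₀²) = 0.0287223/(0.0287223+0.00250501) = 0.91978.
Posterior mean = w·x̄ + (1−w)·μ₀ = 0.91978·144.83 + 0.080218·115.19 = 142.452. Posterior variance = 1/(0.0287223+0.00250501) = 32.0232, so SD = 5.659.

Posterior mean ≈ 142.452; posterior SD ≈ 5.659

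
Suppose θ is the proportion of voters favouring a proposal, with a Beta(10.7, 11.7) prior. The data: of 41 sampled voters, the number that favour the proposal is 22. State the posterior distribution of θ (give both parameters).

The binomial likelihood is conjugate to the Beta prior: with 22 successes and 19 failures, the posterior is Beta(10.7+22, 11.7+19) = Beta(32.7, 30.7).

Posterior: Beta(32.7, 30.7)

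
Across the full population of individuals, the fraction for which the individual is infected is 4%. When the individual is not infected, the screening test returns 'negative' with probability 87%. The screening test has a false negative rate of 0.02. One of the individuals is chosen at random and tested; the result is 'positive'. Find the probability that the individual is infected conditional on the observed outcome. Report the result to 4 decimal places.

P(H | E) ≈ 0.2390

Let H be the event that the individual is infected. P(H) = 0.04, so P(¬H) = 0.96. With E the 'positive' result, P(E|H) = 0.98 and P(E|¬H) = 0.13.
P(E) = 0.98·0.04 + 0.13·0.96 = 0.039200 + 0.12480 = 0.16400.
By Bayes' theorem, P(H|E) = 0.039200 / 0.16400 = 0.2390.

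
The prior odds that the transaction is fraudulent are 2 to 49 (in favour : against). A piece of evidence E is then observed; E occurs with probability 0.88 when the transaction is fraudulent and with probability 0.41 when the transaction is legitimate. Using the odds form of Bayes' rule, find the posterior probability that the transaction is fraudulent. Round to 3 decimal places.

Prior odds = 2/49 = 0.040816. In log-odds, ln(0.040816) = -3.1987.
Add log likelihood ratio: ln(2.1463) = 0.76376.
Posterior log-odds = -2.4349, so posterior odds = exp(-2.4349) = 0.087606. Converting, P(H|E) = 0.087606/1.0876 = 0.081.

Posterior probability ≈ 0.081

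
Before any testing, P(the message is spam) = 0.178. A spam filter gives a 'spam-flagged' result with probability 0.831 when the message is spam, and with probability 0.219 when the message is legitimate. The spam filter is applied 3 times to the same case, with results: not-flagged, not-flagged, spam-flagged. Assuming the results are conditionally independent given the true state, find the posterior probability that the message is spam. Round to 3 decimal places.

Posterior P(H) ≈ 0.037

Let H be the event that the message is spam; start with P(H) = 0.178. P('spam-flagged'|H) = 0.831, P('spam-flagged'|¬H) = 0.219.
Update on result 1 ('not-flagged'): P(H) ← 0.169·0.1780 / (0.169·0.1780 + 0.781·0.8220) = 0.030082/0.67206 = 0.0448.
Update on result 2 ('not-flagged'): P(H) ← 0.169·0.0448 / (0.169·0.0448 + 0.781·0.9552) = 0.0075645/0.75361 = 0.0100.
Update on result 3 ('spam-flagged'): P(H) ← 0.831·0.0100 / (0.831·0.0100 + 0.219·0.9900) = 0.0083414/0.22514 = 0.0370.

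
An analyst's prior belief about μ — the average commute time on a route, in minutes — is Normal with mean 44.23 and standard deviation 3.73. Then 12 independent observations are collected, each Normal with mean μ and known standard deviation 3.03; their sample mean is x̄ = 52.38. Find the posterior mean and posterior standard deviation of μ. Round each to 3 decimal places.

Prior precision 1/τ₀² = 1/3.73² = 0.0718757; data precision n/σ² = 12/3.03² = 1.30706.
Posterior precision = 0.0718757 + 1.30706 = 1.37894, giving posterior SD = 1/√1.37894 = 0.852.
Posterior mean = (0.0718757·44.23 + 1.30706·52.38) / 1.37894 = 51.955.

Posterior mean ≈ 51.955; posterior SD ≈ 0.852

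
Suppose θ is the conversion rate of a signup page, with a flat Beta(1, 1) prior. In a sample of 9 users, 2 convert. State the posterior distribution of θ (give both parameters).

Observing 2 successes and 7 failures updates Beta(1, 1) by adding the success and failure counts to the two shape parameters: α = 1+2 = 3, β = 1+7 = 8.

Posterior: Beta(3, 8)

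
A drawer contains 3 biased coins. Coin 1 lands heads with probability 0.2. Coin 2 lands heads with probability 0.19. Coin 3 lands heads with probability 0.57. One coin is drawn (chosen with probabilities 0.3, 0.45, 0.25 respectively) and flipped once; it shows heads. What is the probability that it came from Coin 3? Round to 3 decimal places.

Tabulate prior·likelihood by source: [1] prior 0.3, lik 0.2, product 0.06000; [2] prior 0.45, lik 0.19, product 0.08550; [3] prior 0.25, lik 0.57, product 0.1425.
Normalizing constant = 0.28800; the posterior for Coin 3 is its product over the sum, 0.1425/0.28800 = 0.495.

Posterior probability ≈ 0.495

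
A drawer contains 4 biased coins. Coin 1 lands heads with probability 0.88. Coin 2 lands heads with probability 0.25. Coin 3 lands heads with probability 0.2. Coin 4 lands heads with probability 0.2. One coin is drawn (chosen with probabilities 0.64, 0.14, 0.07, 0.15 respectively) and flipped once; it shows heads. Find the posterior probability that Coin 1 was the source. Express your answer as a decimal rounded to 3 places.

Posterior probability ≈ 0.877

Tabulate prior·likelihood by source: [1] prior 0.64, lik 0.88, product 0.5632; [2] prior 0.14, lik 0.25, product 0.03500; [3] prior 0.07, lik 0.2, product 0.01400; [4] prior 0.15, lik 0.2, product 0.03000.
Normalizing constant = 0.64220; the posterior for Coin 1 is its product over the sum, 0.5632/0.64220 = 0.877.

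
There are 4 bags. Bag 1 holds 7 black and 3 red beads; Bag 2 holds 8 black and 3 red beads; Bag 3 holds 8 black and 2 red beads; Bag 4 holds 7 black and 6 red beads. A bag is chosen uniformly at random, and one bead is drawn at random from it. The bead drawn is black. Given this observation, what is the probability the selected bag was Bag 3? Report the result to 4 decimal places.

P(black|Bag 1) = 0.7; P(black|Bag 2) = 0.7273; P(black|Bag 3) = 0.8; P(black|Bag 4) = 0.5385.
Prior × likelihood for each source: 0.25·0.7=0.1750, 0.25·0.7273=0.1818, 0.25·0.8=0.2000, 0.25·0.5385=0.1346. Summing gives P(black) = 0.69143.
P(Bag 3 | black) = 0.2000 / 0.69143 = 0.2893.

Posterior probability ≈ 0.2893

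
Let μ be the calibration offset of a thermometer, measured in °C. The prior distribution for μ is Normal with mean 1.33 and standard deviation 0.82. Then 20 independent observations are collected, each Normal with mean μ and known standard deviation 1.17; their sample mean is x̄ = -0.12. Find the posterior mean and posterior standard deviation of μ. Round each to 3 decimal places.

Prior precision 1/τ₀² = 1/0.82² = 1.48721; data precision n/σ² = 20/1.17² = 14.6103.
Posterior precision = 1.48721 + 14.6103 = 16.0975, giving posterior SD = 1/√16.0975 = 0.249.
Posterior mean = (1.48721·1.33 + 14.6103·-0.12) / 16.0975 = 0.014.

Posterior mean ≈ 0.014; posterior SD ≈ 0.249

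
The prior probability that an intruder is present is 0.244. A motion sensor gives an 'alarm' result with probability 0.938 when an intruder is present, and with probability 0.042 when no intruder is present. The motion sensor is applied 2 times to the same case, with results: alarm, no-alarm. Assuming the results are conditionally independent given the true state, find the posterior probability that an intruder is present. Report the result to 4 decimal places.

Posterior P(H) ≈ 0.3181

Let H be the event that an intruder is present; start with P(H) = 0.244. P('alarm'|H) = 0.938, P('alarm'|¬H) = 0.042.
Update on result 1 ('alarm'): P(H) ← 0.938·0.2440 / (0.938·0.2440 + 0.042·0.7560) = 0.22887/0.26062 = 0.8782.
Update on result 2 ('no-alarm'): P(H) ← 0.062·0.8782 / (0.062·0.8782 + 0.958·0.1218) = 0.054446/0.17116 = 0.3181.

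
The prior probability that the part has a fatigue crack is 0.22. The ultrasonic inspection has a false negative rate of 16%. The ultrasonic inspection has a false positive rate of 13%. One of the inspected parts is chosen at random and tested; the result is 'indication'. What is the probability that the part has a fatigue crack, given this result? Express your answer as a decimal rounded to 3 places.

Let H be the event that the part has a fatigue crack. P(H) = 0.22, so P(¬H) = 0.78. With E the 'indication' result, P(E|H) = 0.84 and P(E|¬H) = 0.13.
P(E) = 0.84·0.22 + 0.13·0.78 = 0.18480 + 0.10140 = 0.28620.
By Bayes' theorem, P(H|E) = 0.18480 / 0.28620 = 0.646.

P(H | E) ≈ 0.646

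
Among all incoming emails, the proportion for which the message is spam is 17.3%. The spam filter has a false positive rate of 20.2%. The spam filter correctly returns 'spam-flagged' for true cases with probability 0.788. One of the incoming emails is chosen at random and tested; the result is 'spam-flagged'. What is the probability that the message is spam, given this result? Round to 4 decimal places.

Let H be the event that the message is spam. P(H) = 0.173, so P(¬H) = 0.827. With E the 'spam-flagged' result, P(E|H) = 0.788 and P(E|¬H) = 0.202.
P(E) = 0.788·0.173 + 0.202·0.827 = 0.13632 + 0.16705 = 0.30338.
By Bayes' theorem, P(H|E) = 0.13632 / 0.30338 = 0.4494.

P(H | E) ≈ 0.4494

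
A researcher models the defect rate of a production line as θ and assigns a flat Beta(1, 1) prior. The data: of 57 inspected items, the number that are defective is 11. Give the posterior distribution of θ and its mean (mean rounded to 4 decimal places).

The binomial likelihood is conjugate to the Beta prior: with 11 successes and 46 failures, the posterior is Beta(1+11, 1+46) = Beta(12, 47).
E[θ | data] = 12/(12+47) = 0.2034.

Posterior: Beta(12, 47); mean ≈ 0.2034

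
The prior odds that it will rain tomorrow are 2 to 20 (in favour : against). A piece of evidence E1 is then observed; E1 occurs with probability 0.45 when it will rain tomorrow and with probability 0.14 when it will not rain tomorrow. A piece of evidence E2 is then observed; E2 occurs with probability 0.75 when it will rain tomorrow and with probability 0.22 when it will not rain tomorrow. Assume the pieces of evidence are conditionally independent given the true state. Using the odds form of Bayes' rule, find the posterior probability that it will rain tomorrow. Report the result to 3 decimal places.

Prior odds = 2/20 = 0.10000. In log-odds, ln(0.10000) = -2.3026.
Add log likelihood ratios: ln(3.2143) + ln(3.4091) = 2.3941.
Posterior log-odds = 0.091466, so posterior odds = exp(0.091466) = 1.0958. Converting, P(H|E) = 1.0958/2.0958 = 0.523.

Posterior probability ≈ 0.523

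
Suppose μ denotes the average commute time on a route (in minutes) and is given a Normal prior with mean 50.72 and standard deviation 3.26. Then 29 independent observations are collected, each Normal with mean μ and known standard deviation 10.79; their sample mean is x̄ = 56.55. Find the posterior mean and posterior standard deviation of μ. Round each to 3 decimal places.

Prior precision 1/τ₀² = 1/3.26² = 0.0940946; data precision n/σ² = 29/10.79² = 0.249089.
Posterior precision = 0.0940946 + 0.249089 = 0.343184, giving posterior SD = 1/√0.343184 = 1.707.
Posterior mean = (0.0940946·50.72 + 0.249089·56.55) / 0.343184 = 54.952.

Posterior mean ≈ 54.952; posterior SD ≈ 1.707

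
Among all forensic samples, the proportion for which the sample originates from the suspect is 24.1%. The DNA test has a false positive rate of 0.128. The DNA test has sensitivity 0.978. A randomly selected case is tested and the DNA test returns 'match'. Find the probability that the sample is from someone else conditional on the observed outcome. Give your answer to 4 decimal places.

P(¬H | E) ≈ 0.2919

Write H for 'the sample originates from the suspect'. Prior odds H:¬H = 0.241/0.759 = 0.31752. For the 'match' outcome, the likelihood ratio is 0.978/0.128 = 7.6406.
Posterior odds = 0.31752 × 7.6406 = 2.4261, so P(H|E) = 2.4261/(1+2.4261) = 0.7081. Then P(¬H|E) = 1 − 0.7081 = 0.2919.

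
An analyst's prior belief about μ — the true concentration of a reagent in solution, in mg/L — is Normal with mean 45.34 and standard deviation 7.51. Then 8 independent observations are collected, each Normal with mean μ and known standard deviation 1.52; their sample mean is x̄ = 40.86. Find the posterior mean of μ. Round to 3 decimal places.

With known σ, the Normal prior is conjugate. Weight on the data is w = (n/σ²)/(n/σ² + 1/τ₀²) = 3.46260/(3.46260+0.0177305) = 0.99491.
Posterior mean = w·x̄ + (1−w)·μ₀ = 0.99491·40.86 + 0.0050945·45.34 = 40.883.

Posterior mean ≈ 40.883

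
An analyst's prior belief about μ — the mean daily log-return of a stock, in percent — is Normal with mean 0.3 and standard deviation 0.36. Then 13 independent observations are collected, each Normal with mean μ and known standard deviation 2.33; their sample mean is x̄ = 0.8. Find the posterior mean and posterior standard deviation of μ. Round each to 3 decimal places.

Prior precision 1/τ₀² = 1/0.36² = 7.71605; data precision n/σ² = 13/2.33² = 2.39459.
Posterior precision = 7.71605 + 2.39459 = 10.1106, giving posterior SD = 1/√10.1106 = 0.314.
Posterior mean = (7.71605·0.3 + 2.39459·0.8) / 10.1106 = 0.418.

Posterior mean ≈ 0.418; posterior SD ≈ 0.314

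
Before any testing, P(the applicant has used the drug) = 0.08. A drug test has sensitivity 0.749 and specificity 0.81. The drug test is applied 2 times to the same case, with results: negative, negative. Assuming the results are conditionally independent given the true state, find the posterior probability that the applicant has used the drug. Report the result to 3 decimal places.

With H the event that the applicant has used the drug, the joint likelihood of the observed sequence is P(data|H) = 0.251·0.251 = 0.063001 and P(data|¬H) = 0.81·0.81 = 0.65610.
Bayes: P(H|data) = 0.08·0.063001 / (0.08·0.063001 + 0.92·0.65610) = 0.0050401/0.60865 = 0.0083.

Posterior P(H) ≈ 0.008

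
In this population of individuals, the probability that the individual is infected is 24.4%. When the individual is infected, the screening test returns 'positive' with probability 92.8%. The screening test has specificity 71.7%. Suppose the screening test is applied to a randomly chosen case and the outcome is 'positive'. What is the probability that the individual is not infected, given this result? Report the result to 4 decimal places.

Let H be the event that the individual is infected. P(H) = 0.244, so P(¬H) = 0.756. With E the 'positive' result, P(E|H) = 0.928 and P(E|¬H) = 0.283.
P(E) = 0.928·0.244 + 0.283·0.756 = 0.22643 + 0.21395 = 0.44038.
By Bayes' theorem, P(H|E) = 0.22643 / 0.44038 = 0.5142. Hence P(¬H|E) = 1 − 0.5142 = 0.4858.

P(¬H | E) ≈ 0.4858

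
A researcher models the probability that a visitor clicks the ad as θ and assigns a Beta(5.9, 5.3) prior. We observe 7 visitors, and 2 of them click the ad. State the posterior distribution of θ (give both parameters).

Posterior: Beta(7.9, 10.3)

The binomial likelihood is conjugate to the Beta prior: with 2 successes and 5 failures, the posterior is Beta(5.9+2, 5.3+5) = Beta(7.9, 10.3).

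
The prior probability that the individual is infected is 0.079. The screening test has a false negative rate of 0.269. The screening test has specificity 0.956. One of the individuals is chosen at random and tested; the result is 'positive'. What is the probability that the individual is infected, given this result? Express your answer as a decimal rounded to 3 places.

Write H for 'the individual is infected'. Prior odds H:¬H = 0.079/0.921 = 0.085776. For the 'positive' outcome, the likelihood ratio is 0.731/0.044 = 16.614.
Posterior odds = 0.085776 × 16.614 = 1.4251, so P(H|E) = 1.4251/(1+1.4251) = 0.588.

P(H | E) ≈ 0.588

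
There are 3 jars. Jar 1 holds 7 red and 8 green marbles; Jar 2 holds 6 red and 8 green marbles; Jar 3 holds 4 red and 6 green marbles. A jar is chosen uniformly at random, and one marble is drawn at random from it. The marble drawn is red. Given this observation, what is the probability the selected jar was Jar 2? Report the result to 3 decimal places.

Posterior probability ≈ 0.331

Tabulate prior·likelihood by source: [1] prior 0.333333, lik 0.4667, product 0.1556; [2] prior 0.333333, lik 0.4286, product 0.1429; [3] prior 0.333333, lik 0.4, product 0.1333.
Normalizing constant = 0.43175; the posterior for Jar 2 is its product over the sum, 0.1429/0.43175 = 0.331.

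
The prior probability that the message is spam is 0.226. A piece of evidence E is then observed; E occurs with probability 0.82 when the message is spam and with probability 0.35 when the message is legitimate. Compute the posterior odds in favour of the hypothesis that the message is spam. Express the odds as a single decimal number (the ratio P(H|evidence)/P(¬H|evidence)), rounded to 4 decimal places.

Prior odds = 0.226/(1−0.226) = 0.29199.
Likelihood ratio for E = 0.82/0.35 = 2.3429.
Posterior odds = prior odds × LR = 0.68409.

Posterior odds ≈ 0.6841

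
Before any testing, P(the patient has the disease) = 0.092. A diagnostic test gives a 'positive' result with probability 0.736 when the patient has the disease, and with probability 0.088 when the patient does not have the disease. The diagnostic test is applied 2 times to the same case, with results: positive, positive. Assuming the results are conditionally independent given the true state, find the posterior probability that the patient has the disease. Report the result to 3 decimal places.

Posterior P(H) ≈ 0.876

With H the event that the patient has the disease, the joint likelihood of the observed sequence is P(data|H) = 0.736·0.736 = 0.54170 and P(data|¬H) = 0.088·0.088 = 0.0077440.
Bayes: P(H|data) = 0.092·0.54170 / (0.092·0.54170 + 0.908·0.0077440) = 0.049836/0.056868 = 0.8764.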